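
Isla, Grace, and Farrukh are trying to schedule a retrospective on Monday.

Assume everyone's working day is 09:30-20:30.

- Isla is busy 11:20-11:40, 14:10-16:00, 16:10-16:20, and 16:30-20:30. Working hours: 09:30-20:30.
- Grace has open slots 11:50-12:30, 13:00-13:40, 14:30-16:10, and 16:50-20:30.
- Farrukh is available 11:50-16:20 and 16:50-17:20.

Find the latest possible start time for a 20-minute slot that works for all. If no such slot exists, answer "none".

Isla free within 09:30–20:30: 09:30–11:20, 11:40–14:10, 16:00–16:10, 16:20–16:30.
Isla ∩ Grace: 11:50–12:30, 13:00–13:40, 16:00–16:10.
Isla ∩ Grace ∩ Farrukh: 11:50–12:30, 13:00–13:40, 16:00–16:10.
Windows ≥ 20 min: 11:50–12:30, 13:00–13:40.
Latest start in the last window 13:00–13:40 is 13:40 − 20 min = 13:20.

13:20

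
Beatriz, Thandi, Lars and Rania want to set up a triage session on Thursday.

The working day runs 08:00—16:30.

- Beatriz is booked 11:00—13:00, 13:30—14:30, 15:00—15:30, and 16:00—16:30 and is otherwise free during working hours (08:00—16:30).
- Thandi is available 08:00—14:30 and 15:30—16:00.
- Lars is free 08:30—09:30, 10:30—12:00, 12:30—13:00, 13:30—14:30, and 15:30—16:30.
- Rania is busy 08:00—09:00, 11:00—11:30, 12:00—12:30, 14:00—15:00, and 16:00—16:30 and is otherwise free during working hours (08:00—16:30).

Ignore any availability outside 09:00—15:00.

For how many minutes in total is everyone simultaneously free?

Beatriz free within 08:00–16:30: 08:00–11:00, 13:00–13:30, 14:30–15:00, 15:30–16:00.
Rania free within 08:00–16:30: 09:00–11:00, 11:30–12:00, 12:30–14:00, 15:00–16:00.
Beatriz ∩ Thandi: 08:00–11:00, 13:00–13:30, 15:30–16:00.
Beatriz ∩ Thandi ∩ Lars: 08:30–09:30, 10:30–11:00, 15:30–16:00.
Beatriz ∩ Thandi ∩ Lars ∩ Rania: 09:00–09:30, 10:30–11:00, 15:30–16:00.
Restricted to 09:00–15:00: 09:00–09:30, 10:30–11:00.
Total common minutes: 30 + 30 = 60.

60 minutes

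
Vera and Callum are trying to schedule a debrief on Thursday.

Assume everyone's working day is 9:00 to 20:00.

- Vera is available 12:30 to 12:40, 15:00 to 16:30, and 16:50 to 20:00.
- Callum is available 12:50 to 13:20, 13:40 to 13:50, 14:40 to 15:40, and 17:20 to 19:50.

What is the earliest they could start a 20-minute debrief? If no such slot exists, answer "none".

15:00

Vera ∩ Callum: 15:00–15:40, 17:20–19:50.
Windows ≥ 20 min: 15:00–15:40, 17:20–19:50.
Earliest such window starts at 15:00.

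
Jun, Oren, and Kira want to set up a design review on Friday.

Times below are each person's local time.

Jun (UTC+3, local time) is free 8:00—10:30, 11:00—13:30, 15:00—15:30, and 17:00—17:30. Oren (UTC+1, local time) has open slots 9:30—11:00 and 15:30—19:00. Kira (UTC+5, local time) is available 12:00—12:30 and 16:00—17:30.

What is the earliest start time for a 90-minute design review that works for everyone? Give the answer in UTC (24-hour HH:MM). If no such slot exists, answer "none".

none

Jun → UTC: 05:00–07:30, 08:00–10:30, 12:00–12:30, 14:00–14:30.
Oren → UTC: 08:30–10:00, 14:30–18:00.
Kira → UTC: 07:00–07:30, 11:00–12:30.
Jun ∩ Oren: 08:30–10:00.
Jun ∩ Oren ∩ Kira: (none).
Windows ≥ 90 min: (none).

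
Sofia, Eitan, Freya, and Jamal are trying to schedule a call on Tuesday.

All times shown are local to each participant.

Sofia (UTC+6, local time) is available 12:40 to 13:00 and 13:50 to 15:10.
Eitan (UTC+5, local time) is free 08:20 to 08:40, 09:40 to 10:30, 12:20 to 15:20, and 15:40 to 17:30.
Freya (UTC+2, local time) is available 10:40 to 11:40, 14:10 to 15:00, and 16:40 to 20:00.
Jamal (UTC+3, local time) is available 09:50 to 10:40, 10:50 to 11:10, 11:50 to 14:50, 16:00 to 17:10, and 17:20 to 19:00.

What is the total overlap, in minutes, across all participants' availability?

Sofia → UTC: 06:40–07:00, 07:50–09:10.
Eitan → UTC: 03:20–03:40, 04:40–05:30, 07:20–10:20, 10:40–12:30.
Freya → UTC: 08:40–09:40, 12:10–13:00, 14:40–18:00.
Jamal → UTC: 06:50–07:40, 07:50–08:10, 08:50–11:50, 13:00–14:10, 14:20–16:00.
Sofia ∩ Eitan: 07:50–09:10.
Sofia ∩ Eitan ∩ Freya: 08:40–09:10.
Sofia ∩ Eitan ∩ Freya ∩ Jamal: 08:50–09:10.
Total common minutes: 20.

20 minutes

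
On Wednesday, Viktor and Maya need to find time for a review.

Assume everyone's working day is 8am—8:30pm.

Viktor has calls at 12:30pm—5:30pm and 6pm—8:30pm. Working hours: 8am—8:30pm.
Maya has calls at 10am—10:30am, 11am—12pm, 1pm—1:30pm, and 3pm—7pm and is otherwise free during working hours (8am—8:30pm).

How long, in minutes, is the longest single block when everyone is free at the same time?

120 minutes

Viktor free within 08:00–20:30: 08:00–12:30, 17:30–18:00.
Maya free within 08:00–20:30: 08:00–10:00, 10:30–11:00, 12:00–13:00, 13:30–15:00, 19:00–20:30.
Viktor ∩ Maya: 08:00–10:00, 10:30–11:00, 12:00–12:30.
Common window lengths: 120, 30, 30 min; longest is 120.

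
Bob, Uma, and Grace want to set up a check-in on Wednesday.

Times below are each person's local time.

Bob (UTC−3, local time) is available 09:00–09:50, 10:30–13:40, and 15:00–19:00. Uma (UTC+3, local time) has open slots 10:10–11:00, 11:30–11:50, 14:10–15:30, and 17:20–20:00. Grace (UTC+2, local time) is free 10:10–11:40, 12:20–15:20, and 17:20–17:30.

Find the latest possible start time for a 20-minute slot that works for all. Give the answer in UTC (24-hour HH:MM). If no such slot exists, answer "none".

12:10

Bob → UTC: 12:00–12:50, 13:30–16:40, 18:00–22:00.
Uma → UTC: 07:10–08:00, 08:30–08:50, 11:10–12:30, 14:20–17:00.
Grace → UTC: 08:10–09:40, 10:20–13:20, 15:20–15:30.
Bob ∩ Uma: 12:00–12:30, 14:20–16:40.
Bob ∩ Uma ∩ Grace: 12:00–12:30, 15:20–15:30.
Windows ≥ 20 min: 12:00–12:30.
Latest start in the last window 12:00–12:30 is 12:30 − 20 min = 12:10.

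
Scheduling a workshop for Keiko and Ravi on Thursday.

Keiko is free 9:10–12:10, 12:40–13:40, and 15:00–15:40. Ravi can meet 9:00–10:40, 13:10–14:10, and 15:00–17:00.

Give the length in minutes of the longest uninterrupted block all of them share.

Keiko ∩ Ravi: 09:10–10:40, 13:10–13:40, 15:00–15:40.
Common window lengths: 90, 30, 40 min; longest is 90.

90 minutes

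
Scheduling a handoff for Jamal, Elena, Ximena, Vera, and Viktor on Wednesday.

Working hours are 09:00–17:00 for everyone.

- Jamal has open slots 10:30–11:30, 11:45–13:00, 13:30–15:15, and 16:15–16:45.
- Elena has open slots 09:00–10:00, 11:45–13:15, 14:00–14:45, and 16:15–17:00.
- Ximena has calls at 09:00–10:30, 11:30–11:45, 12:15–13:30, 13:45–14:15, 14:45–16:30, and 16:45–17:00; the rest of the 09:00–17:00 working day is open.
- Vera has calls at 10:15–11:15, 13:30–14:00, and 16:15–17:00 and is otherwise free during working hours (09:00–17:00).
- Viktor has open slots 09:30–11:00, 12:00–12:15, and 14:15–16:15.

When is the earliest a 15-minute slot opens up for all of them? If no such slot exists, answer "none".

12:00

Ximena free within 09:00–17:00: 10:30–11:30, 11:45–12:15, 13:30–13:45, 14:15–14:45, 16:30–16:45.
Vera free within 09:00–17:00: 09:00–10:15, 11:15–13:30, 14:00–16:15.
Jamal ∩ Elena: 11:45–13:00, 14:00–14:45, 16:15–16:45.
Jamal ∩ Elena ∩ Ximena: 11:45–12:15, 14:15–14:45, 16:30–16:45.
Jamal ∩ Elena ∩ Ximena ∩ Vera: 11:45–12:15, 14:15–14:45.
Jamal ∩ Elena ∩ Ximena ∩ Vera ∩ Viktor: 12:00–12:15, 14:15–14:45.
Windows ≥ 15 min: 12:00–12:15, 14:15–14:45.
Earliest such window starts at 12:00.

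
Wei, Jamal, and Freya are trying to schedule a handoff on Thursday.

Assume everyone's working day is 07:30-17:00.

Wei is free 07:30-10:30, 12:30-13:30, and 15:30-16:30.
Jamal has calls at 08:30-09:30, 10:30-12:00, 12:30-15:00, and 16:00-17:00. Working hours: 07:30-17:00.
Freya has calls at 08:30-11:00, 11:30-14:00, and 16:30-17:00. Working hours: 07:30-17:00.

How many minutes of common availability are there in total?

90 minutes

Jamal free within 07:30–17:00: 07:30–08:30, 09:30–10:30, 12:00–12:30, 15:00–16:00.
Freya free within 07:30–17:00: 07:30–08:30, 11:00–11:30, 14:00–16:30.
Wei ∩ Jamal: 07:30–08:30, 09:30–10:30, 15:30–16:00.
Wei ∩ Jamal ∩ Freya: 07:30–08:30, 15:30–16:00.
Total common minutes: 60 + 30 = 90.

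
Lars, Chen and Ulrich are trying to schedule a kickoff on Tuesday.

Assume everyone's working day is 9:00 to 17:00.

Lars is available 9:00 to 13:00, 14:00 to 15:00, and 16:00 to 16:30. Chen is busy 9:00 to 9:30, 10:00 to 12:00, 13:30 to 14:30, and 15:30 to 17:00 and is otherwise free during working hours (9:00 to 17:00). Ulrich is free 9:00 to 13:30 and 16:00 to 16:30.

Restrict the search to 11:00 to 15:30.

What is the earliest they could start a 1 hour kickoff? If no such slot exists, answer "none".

12:00

Chen free within 09:00–17:00: 09:30–10:00, 12:00–13:30, 14:30–15:30.
Lars ∩ Chen: 09:30–10:00, 12:00–13:00, 14:30–15:00.
Lars ∩ Chen ∩ Ulrich: 09:30–10:00, 12:00–13:00.
Restricted to 11:00–15:30: 12:00–13:00.
Windows ≥ 60 min: 12:00–13:00.
Earliest such window starts at 12:00.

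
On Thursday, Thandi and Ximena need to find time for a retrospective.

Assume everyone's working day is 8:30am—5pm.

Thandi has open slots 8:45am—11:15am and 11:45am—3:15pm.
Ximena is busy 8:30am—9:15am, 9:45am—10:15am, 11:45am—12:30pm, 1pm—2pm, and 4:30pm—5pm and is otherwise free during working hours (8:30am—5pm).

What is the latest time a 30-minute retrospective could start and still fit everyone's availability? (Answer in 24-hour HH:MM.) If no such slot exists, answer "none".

14:45

Ximena free within 08:30–17:00: 09:15–09:45, 10:15–11:45, 12:30–13:00, 14:00–16:30.
Thandi ∩ Ximena: 09:15–09:45, 10:15–11:15, 12:30–13:00, 14:00–15:15.
Windows ≥ 30 min: 09:15–09:45, 10:15–11:15, 12:30–13:00, 14:00–15:15.
Latest start in the last window 14:00–15:15 is 15:15 − 30 min = 14:45.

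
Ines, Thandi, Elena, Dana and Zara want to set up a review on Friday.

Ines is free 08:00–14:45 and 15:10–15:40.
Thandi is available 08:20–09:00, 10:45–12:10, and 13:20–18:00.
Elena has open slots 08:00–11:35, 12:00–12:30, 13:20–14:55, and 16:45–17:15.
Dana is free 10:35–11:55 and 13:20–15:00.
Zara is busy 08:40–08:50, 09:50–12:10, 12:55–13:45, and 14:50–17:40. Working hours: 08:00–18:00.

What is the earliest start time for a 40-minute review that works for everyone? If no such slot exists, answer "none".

13:45

Zara free within 08:00–18:00: 08:00–08:40, 08:50–09:50, 12:10–12:55, 13:45–14:50, 17:40–18:00.
Ines ∩ Thandi: 08:20–09:00, 10:45–12:10, 13:20–14:45, 15:10–15:40.
Ines ∩ Thandi ∩ Elena: 08:20–09:00, 10:45–11:35, 12:00–12:10, 13:20–14:45.
Ines ∩ Thandi ∩ Elena ∩ Dana: 10:45–11:35, 13:20–14:45.
Ines ∩ Thandi ∩ Elena ∩ Dana ∩ Zara: 13:45–14:45.
Windows ≥ 40 min: 13:45–14:45.
Earliest such window starts at 13:45.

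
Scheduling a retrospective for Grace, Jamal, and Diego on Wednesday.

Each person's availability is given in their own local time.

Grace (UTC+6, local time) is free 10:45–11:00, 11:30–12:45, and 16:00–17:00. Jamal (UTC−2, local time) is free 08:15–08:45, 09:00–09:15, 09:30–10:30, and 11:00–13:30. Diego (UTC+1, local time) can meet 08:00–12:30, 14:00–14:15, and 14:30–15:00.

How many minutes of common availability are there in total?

30 minutes

Grace → UTC: 04:45–05:00, 05:30–06:45, 10:00–11:00.
Jamal → UTC: 10:15–10:45, 11:00–11:15, 11:30–12:30, 13:00–15:30.
Diego → UTC: 07:00–11:30, 13:00–13:15, 13:30–14:00.
Grace ∩ Jamal: 10:15–10:45.
Grace ∩ Jamal ∩ Diego: 10:15–10:45.
Total common minutes: 30.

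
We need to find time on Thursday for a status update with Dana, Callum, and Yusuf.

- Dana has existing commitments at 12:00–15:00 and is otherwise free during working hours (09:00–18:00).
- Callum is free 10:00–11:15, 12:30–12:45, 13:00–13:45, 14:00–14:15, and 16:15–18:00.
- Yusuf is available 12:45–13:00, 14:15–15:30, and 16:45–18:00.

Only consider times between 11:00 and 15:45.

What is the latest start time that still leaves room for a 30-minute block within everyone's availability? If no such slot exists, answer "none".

Dana free within 09:00–18:00: 09:00–12:00, 15:00–18:00.
Dana ∩ Callum: 10:00–11:15, 16:15–18:00.
Dana ∩ Callum ∩ Yusuf: 16:45–18:00.
Restricted to 11:00–15:45: (none).
Windows ≥ 30 min: (none).

none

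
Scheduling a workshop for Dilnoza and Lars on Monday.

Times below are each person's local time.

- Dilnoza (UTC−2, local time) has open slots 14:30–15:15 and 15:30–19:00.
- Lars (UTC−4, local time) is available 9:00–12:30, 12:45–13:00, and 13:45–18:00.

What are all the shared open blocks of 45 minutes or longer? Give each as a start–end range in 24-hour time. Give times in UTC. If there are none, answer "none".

Dilnoza → UTC: 16:30–17:15, 17:30–21:00.
Lars → UTC: 13:00–16:30, 16:45–17:00, 17:45–22:00.
Dilnoza ∩ Lars: 16:45–17:00, 17:45–21:00.
Windows ≥ 45 min: 17:45–21:00.

17:45–21:00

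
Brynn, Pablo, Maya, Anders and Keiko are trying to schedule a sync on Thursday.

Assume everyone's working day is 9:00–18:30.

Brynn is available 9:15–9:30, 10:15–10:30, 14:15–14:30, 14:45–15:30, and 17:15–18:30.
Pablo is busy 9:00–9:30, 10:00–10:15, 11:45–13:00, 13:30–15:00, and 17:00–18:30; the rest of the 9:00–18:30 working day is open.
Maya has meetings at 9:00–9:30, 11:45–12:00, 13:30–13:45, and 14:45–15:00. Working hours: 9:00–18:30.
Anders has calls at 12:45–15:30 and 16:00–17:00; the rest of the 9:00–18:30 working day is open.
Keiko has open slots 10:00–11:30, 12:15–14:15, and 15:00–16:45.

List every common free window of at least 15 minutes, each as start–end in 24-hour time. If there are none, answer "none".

Pablo free within 09:00–18:30: 09:30–10:00, 10:15–11:45, 13:00–13:30, 15:00–17:00.
Maya free within 09:00–18:30: 09:30–11:45, 12:00–13:30, 13:45–14:45, 15:00–18:30.
Anders free within 09:00–18:30: 09:00–12:45, 15:30–16:00, 17:00–18:30.
Brynn ∩ Pablo: 10:15–10:30, 15:00–15:30.
Brynn ∩ Pablo ∩ Maya: 10:15–10:30, 15:00–15:30.
Brynn ∩ Pablo ∩ Maya ∩ Anders: 10:15–10:30.
Brynn ∩ Pablo ∩ Maya ∩ Anders ∩ Keiko: 10:15–10:30.
Windows ≥ 15 min: 10:15–10:30.

10:15–10:30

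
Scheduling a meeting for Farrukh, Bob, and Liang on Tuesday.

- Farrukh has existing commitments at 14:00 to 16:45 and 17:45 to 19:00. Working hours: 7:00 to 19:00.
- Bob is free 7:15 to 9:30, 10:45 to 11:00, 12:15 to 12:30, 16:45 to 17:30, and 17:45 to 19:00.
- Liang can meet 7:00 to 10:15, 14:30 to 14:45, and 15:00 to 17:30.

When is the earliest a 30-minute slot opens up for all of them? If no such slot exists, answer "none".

07:15

Farrukh free within 07:00–19:00: 07:00–14:00, 16:45–17:45.
Farrukh ∩ Bob: 07:15–09:30, 10:45–11:00, 12:15–12:30, 16:45–17:30.
Farrukh ∩ Bob ∩ Liang: 07:15–09:30, 16:45–17:30.
Windows ≥ 30 min: 07:15–09:30, 16:45–17:30.
Earliest such window starts at 07:15.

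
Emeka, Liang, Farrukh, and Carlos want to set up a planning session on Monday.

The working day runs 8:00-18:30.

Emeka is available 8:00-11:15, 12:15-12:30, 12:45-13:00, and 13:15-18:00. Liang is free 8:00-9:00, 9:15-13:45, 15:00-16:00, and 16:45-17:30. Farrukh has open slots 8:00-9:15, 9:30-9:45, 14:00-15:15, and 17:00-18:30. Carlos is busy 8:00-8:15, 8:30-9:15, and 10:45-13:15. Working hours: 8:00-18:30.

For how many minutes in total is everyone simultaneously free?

Carlos free within 08:00–18:30: 08:15–08:30, 09:15–10:45, 13:15–18:30.
Emeka ∩ Liang: 08:00–09:00, 09:15–11:15, 12:15–12:30, 12:45–13:00, 13:15–13:45, 15:00–16:00, 16:45–17:30.
Emeka ∩ Liang ∩ Farrukh: 08:00–09:00, 09:30–09:45, 15:00–15:15, 17:00–17:30.
Emeka ∩ Liang ∩ Farrukh ∩ Carlos: 08:15–08:30, 09:30–09:45, 15:00–15:15, 17:00–17:30.
Total common minutes: 15 + 15 + 15 + 30 = 75.

75 minutes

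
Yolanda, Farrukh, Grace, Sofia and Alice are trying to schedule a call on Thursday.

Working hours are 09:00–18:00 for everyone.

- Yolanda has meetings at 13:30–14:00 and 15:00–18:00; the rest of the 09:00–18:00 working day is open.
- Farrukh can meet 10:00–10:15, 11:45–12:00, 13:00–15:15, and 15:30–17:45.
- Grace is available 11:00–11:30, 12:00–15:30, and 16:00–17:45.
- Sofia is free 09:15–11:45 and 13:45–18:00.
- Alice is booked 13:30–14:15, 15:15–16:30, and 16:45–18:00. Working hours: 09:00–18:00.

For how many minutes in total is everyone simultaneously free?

45 minutes

Yolanda free within 09:00–18:00: 09:00–13:30, 14:00–15:00.
Alice free within 09:00–18:00: 09:00–13:30, 14:15–15:15, 16:30–16:45.
Yolanda ∩ Farrukh: 10:00–10:15, 11:45–12:00, 13:00–13:30, 14:00–15:00.
Yolanda ∩ Farrukh ∩ Grace: 13:00–13:30, 14:00–15:00.
Yolanda ∩ Farrukh ∩ Grace ∩ Sofia: 14:00–15:00.
Yolanda ∩ Farrukh ∩ Grace ∩ Sofia ∩ Alice: 14:15–15:00.
Total common minutes: 45.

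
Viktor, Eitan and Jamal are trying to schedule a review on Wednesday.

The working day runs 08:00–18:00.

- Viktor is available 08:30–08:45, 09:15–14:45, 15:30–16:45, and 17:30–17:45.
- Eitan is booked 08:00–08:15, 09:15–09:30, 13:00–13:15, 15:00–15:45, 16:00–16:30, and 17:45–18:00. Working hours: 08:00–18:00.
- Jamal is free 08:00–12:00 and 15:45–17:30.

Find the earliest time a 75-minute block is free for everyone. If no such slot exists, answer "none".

Eitan free within 08:00–18:00: 08:15–09:15, 09:30–13:00, 13:15–15:00, 15:45–16:00, 16:30–17:45.
Viktor ∩ Eitan: 08:30–08:45, 09:30–13:00, 13:15–14:45, 15:45–16:00, 16:30–16:45, 17:30–17:45.
Viktor ∩ Eitan ∩ Jamal: 08:30–08:45, 09:30–12:00, 15:45–16:00, 16:30–16:45.
Windows ≥ 75 min: 09:30–12:00.
Earliest such window starts at 09:30.

09:30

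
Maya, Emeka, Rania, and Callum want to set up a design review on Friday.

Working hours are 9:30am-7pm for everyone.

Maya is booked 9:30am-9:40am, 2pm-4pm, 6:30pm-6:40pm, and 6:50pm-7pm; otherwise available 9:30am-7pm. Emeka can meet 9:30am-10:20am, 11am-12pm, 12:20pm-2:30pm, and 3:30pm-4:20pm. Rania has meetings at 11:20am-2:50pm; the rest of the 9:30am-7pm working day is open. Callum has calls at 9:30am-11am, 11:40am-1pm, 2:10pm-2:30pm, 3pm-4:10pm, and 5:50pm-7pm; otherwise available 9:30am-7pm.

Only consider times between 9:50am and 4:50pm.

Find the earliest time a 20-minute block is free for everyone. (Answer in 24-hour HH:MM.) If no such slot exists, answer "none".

11:00

Maya free within 09:30–19:00: 09:40–14:00, 16:00–18:30, 18:40–18:50.
Rania free within 09:30–19:00: 09:30–11:20, 14:50–19:00.
Callum free within 09:30–19:00: 11:00–11:40, 13:00–14:10, 14:30–15:00, 16:10–17:50.
Maya ∩ Emeka: 09:40–10:20, 11:00–12:00, 12:20–14:00, 16:00–16:20.
Maya ∩ Emeka ∩ Rania: 09:40–10:20, 11:00–11:20, 16:00–16:20.
Maya ∩ Emeka ∩ Rania ∩ Callum: 11:00–11:20, 16:10–16:20.
Restricted to 09:50–16:50: 11:00–11:20, 16:10–16:20.
Windows ≥ 20 min: 11:00–11:20.
Earliest such window starts at 11:00.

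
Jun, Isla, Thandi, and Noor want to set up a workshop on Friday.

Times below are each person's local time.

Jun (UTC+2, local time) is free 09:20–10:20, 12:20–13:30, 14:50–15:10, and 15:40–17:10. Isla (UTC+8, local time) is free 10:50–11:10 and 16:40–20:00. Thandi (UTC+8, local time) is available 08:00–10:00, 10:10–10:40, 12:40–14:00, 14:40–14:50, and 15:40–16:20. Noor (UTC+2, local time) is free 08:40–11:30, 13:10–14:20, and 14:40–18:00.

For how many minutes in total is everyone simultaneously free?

0 minutes

Jun → UTC: 07:20–08:20, 10:20–11:30, 12:50–13:10, 13:40–15:10.
Isla → UTC: 02:50–03:10, 08:40–12:00.
Thandi → UTC: 00:00–02:00, 02:10–02:40, 04:40–06:00, 06:40–06:50, 07:40–08:20.
Noor → UTC: 06:40–09:30, 11:10–12:20, 12:40–16:00.
Jun ∩ Isla: 10:20–11:30.
Jun ∩ Isla ∩ Thandi: (none).
Jun ∩ Isla ∩ Thandi ∩ Noor: (none).
Total common minutes: 0.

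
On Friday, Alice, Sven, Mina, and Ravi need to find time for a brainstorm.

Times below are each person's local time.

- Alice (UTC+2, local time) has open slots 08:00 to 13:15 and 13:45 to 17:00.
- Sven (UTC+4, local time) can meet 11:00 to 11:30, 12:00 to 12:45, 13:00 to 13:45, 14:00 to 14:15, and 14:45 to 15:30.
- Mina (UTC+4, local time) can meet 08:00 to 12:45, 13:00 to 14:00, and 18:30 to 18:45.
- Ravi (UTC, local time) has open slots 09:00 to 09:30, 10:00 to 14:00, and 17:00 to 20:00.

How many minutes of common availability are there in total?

30 minutes

Alice → UTC: 06:00–11:15, 11:45–15:00.
Sven → UTC: 07:00–07:30, 08:00–08:45, 09:00–09:45, 10:00–10:15, 10:45–11:30.
Mina → UTC: 04:00–08:45, 09:00–10:00, 14:30–14:45.
Ravi → UTC: 09:00–09:30, 10:00–14:00, 17:00–20:00.
Alice ∩ Sven: 07:00–07:30, 08:00–08:45, 09:00–09:45, 10:00–10:15, 10:45–11:15.
Alice ∩ Sven ∩ Mina: 07:00–07:30, 08:00–08:45, 09:00–09:45.
Alice ∩ Sven ∩ Mina ∩ Ravi: 09:00–09:30.
Total common minutes: 30.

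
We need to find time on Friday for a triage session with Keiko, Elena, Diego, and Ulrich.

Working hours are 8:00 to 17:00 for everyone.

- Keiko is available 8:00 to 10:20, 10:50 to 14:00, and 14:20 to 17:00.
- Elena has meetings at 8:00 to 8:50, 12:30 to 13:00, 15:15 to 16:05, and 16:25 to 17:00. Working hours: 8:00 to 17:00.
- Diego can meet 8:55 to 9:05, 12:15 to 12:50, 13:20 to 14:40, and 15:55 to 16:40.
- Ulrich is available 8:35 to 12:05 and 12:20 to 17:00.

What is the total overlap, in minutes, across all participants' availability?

Elena free within 08:00–17:00: 08:50–12:30, 13:00–15:15, 16:05–16:25.
Keiko ∩ Elena: 08:50–10:20, 10:50–12:30, 13:00–14:00, 14:20–15:15, 16:05–16:25.
Keiko ∩ Elena ∩ Diego: 08:55–09:05, 12:15–12:30, 13:20–14:00, 14:20–14:40, 16:05–16:25.
Keiko ∩ Elena ∩ Diego ∩ Ulrich: 08:55–09:05, 12:20–12:30, 13:20–14:00, 14:20–14:40, 16:05–16:25.
Total common minutes: 10 + 10 + 40 + 20 + 20 = 100.

100 minutes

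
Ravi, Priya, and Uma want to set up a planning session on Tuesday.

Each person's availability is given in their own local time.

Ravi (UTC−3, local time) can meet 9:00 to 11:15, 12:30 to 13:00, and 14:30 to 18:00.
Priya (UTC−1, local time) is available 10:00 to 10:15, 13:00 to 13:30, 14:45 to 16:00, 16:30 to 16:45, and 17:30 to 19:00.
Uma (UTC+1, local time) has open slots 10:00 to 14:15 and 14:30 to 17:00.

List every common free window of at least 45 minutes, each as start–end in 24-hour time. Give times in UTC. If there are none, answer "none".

Ravi → UTC: 12:00–14:15, 15:30–16:00, 17:30–21:00.
Priya → UTC: 11:00–11:15, 14:00–14:30, 15:45–17:00, 17:30–17:45, 18:30–20:00.
Uma → UTC: 09:00–13:15, 13:30–16:00.
Ravi ∩ Priya: 14:00–14:15, 15:45–16:00, 17:30–17:45, 18:30–20:00.
Ravi ∩ Priya ∩ Uma: 14:00–14:15, 15:45–16:00.
Windows ≥ 45 min: (none).

none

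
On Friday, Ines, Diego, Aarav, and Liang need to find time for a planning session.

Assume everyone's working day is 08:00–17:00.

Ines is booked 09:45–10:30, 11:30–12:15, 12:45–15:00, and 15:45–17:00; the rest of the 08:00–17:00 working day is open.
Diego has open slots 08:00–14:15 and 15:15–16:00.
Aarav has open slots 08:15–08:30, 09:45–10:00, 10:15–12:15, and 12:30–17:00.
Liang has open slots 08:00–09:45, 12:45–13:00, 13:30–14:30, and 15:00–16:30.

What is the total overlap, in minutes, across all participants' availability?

Ines free within 08:00–17:00: 08:00–09:45, 10:30–11:30, 12:15–12:45, 15:00–15:45.
Ines ∩ Diego: 08:00–09:45, 10:30–11:30, 12:15–12:45, 15:15–15:45.
Ines ∩ Diego ∩ Aarav: 08:15–08:30, 10:30–11:30, 12:30–12:45, 15:15–15:45.
Ines ∩ Diego ∩ Aarav ∩ Liang: 08:15–08:30, 15:15–15:45.
Total common minutes: 15 + 30 = 45.

45 minutes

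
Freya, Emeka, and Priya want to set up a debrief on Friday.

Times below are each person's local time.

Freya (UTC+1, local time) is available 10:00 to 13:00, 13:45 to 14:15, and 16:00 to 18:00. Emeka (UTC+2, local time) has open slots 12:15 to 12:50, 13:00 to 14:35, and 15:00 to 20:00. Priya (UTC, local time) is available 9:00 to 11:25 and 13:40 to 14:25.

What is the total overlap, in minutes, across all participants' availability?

Freya → UTC: 09:00–12:00, 12:45–13:15, 15:00–17:00.
Emeka → UTC: 10:15–10:50, 11:00–12:35, 13:00–18:00.
Priya → UTC: 09:00–11:25, 13:40–14:25.
Freya ∩ Emeka: 10:15–10:50, 11:00–12:00, 13:00–13:15, 15:00–17:00.
Freya ∩ Emeka ∩ Priya: 10:15–10:50, 11:00–11:25.
Total common minutes: 35 + 25 = 60.

60 minutes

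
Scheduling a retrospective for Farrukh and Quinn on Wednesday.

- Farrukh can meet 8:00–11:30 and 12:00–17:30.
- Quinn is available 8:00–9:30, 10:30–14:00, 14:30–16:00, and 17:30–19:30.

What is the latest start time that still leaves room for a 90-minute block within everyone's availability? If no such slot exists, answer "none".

Farrukh ∩ Quinn: 08:00–09:30, 10:30–11:30, 12:00–14:00, 14:30–16:00.
Windows ≥ 90 min: 08:00–09:30, 12:00–14:00, 14:30–16:00.
Latest start in the last window 14:30–16:00 is 16:00 − 90 min = 14:30.

14:30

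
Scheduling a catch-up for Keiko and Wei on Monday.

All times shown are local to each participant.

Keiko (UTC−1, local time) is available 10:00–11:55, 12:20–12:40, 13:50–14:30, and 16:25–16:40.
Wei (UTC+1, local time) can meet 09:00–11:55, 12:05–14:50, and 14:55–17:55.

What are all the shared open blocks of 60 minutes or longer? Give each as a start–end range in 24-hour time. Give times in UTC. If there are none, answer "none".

Keiko → UTC: 11:00–12:55, 13:20–13:40, 14:50–15:30, 17:25–17:40.
Wei → UTC: 08:00–10:55, 11:05–13:50, 13:55–16:55.
Keiko ∩ Wei: 11:05–12:55, 13:20–13:40, 14:50–15:30.
Windows ≥ 60 min: 11:05–12:55.

11:05–12:55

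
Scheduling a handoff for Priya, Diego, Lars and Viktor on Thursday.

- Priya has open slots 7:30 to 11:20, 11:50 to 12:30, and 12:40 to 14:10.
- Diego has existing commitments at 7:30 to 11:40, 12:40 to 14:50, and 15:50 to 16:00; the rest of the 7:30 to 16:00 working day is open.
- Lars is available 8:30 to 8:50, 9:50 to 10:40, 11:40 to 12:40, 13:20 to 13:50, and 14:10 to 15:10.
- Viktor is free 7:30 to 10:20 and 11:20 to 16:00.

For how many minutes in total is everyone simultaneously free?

40 minutes

Diego free within 07:30–16:00: 11:40–12:40, 14:50–15:50.
Priya ∩ Diego: 11:50–12:30.
Priya ∩ Diego ∩ Lars: 11:50–12:30.
Priya ∩ Diego ∩ Lars ∩ Viktor: 11:50–12:30.
Total common minutes: 40.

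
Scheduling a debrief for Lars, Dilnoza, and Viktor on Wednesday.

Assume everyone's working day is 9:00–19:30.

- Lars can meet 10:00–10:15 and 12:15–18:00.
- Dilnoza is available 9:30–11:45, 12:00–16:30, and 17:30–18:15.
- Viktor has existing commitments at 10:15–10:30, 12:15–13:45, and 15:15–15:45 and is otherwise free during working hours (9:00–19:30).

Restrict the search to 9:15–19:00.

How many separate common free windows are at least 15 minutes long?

Viktor free within 09:00–19:30: 09:00–10:15, 10:30–12:15, 13:45–15:15, 15:45–19:30.
Lars ∩ Dilnoza: 10:00–10:15, 12:15–16:30, 17:30–18:00.
Lars ∩ Dilnoza ∩ Viktor: 10:00–10:15, 13:45–15:15, 15:45–16:30, 17:30–18:00.
Restricted to 09:15–19:00: 10:00–10:15, 13:45–15:15, 15:45–16:30, 17:30–18:00.
Windows ≥ 15 min: 10:00–10:15, 13:45–15:15, 15:45–16:30, 17:30–18:00.
That's 4 windows.

4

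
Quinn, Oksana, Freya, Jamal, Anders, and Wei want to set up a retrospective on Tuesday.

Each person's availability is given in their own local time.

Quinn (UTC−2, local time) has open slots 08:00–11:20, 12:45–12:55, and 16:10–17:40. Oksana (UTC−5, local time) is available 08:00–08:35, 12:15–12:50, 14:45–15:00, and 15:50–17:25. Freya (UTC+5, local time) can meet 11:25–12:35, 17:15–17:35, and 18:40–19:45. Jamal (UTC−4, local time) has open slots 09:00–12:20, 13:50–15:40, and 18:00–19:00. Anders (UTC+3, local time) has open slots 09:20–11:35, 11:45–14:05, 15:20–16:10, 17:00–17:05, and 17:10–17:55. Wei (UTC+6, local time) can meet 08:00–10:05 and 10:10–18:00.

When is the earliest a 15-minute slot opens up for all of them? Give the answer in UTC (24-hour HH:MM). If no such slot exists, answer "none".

none

Quinn → UTC: 10:00–13:20, 14:45–14:55, 18:10–19:40.
Oksana → UTC: 13:00–13:35, 17:15–17:50, 19:45–20:00, 20:50–22:25.
Freya → UTC: 06:25–07:35, 12:15–12:35, 13:40–14:45.
Jamal → UTC: 13:00–16:20, 17:50–19:40, 22:00–23:00.
Anders → UTC: 06:20–08:35, 08:45–11:05, 12:20–13:10, 14:00–14:05, 14:10–14:55.
Wei → UTC: 02:00–04:05, 04:10–12:00.
Quinn ∩ Oksana: 13:00–13:20.
Quinn ∩ Oksana ∩ Freya: (none).
Quinn ∩ Oksana ∩ Freya ∩ Jamal: (none).
Quinn ∩ Oksana ∩ Freya ∩ Jamal ∩ Anders: (none).
Quinn ∩ Oksana ∩ Freya ∩ Jamal ∩ Anders ∩ Wei: (none).
Windows ≥ 15 min: (none).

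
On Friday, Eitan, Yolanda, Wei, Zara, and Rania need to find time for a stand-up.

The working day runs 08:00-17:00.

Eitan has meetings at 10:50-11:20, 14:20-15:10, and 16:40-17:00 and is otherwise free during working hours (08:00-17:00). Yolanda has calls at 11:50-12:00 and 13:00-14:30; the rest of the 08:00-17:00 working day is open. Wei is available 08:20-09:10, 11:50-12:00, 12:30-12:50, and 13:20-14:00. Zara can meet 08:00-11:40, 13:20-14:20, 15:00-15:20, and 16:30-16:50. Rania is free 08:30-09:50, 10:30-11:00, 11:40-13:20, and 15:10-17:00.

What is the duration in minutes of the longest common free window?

40 minutes

Eitan free within 08:00–17:00: 08:00–10:50, 11:20–14:20, 15:10–16:40.
Yolanda free within 08:00–17:00: 08:00–11:50, 12:00–13:00, 14:30–17:00.
Eitan ∩ Yolanda: 08:00–10:50, 11:20–11:50, 12:00–13:00, 15:10–16:40.
Eitan ∩ Yolanda ∩ Wei: 08:20–09:10, 12:30–12:50.
Eitan ∩ Yolanda ∩ Wei ∩ Zara: 08:20–09:10.
Eitan ∩ Yolanda ∩ Wei ∩ Zara ∩ Rania: 08:30–09:10.
Single common window of 40 minutes.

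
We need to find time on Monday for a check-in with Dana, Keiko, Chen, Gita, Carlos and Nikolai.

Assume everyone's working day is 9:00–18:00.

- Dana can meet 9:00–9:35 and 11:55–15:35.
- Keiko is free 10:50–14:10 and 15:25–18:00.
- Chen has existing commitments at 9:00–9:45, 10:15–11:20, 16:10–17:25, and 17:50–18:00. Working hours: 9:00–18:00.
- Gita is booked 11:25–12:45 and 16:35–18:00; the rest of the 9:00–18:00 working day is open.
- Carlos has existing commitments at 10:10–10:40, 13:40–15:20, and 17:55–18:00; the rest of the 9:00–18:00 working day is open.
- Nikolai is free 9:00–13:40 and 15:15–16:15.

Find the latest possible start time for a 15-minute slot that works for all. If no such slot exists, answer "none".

13:25

Chen free within 09:00–18:00: 09:45–10:15, 11:20–16:10, 17:25–17:50.
Gita free within 09:00–18:00: 09:00–11:25, 12:45–16:35.
Carlos free within 09:00–18:00: 09:00–10:10, 10:40–13:40, 15:20–17:55.
Dana ∩ Keiko: 11:55–14:10, 15:25–15:35.
Dana ∩ Keiko ∩ Chen: 11:55–14:10, 15:25–15:35.
Dana ∩ Keiko ∩ Chen ∩ Gita: 12:45–14:10, 15:25–15:35.
Dana ∩ Keiko ∩ Chen ∩ Gita ∩ Carlos: 12:45–13:40, 15:25–15:35.
Dana ∩ Keiko ∩ Chen ∩ Gita ∩ Carlos ∩ Nikolai: 12:45–13:40, 15:25–15:35.
Windows ≥ 15 min: 12:45–13:40.
Latest start in the last window 12:45–13:40 is 13:40 − 15 min = 13:25.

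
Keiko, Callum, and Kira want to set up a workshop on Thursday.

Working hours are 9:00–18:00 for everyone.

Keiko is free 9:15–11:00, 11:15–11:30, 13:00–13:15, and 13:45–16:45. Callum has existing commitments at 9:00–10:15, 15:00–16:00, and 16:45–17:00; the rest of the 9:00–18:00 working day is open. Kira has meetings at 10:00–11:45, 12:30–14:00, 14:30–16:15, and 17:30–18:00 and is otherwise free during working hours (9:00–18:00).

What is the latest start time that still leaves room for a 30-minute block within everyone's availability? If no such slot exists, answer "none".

Callum free within 09:00–18:00: 10:15–15:00, 16:00–16:45, 17:00–18:00.
Kira free within 09:00–18:00: 09:00–10:00, 11:45–12:30, 14:00–14:30, 16:15–17:30.
Keiko ∩ Callum: 10:15–11:00, 11:15–11:30, 13:00–13:15, 13:45–15:00, 16:00–16:45.
Keiko ∩ Callum ∩ Kira: 14:00–14:30, 16:15–16:45.
Windows ≥ 30 min: 14:00–14:30, 16:15–16:45.
Latest start in the last window 16:15–16:45 is 16:45 − 30 min = 16:15.

16:15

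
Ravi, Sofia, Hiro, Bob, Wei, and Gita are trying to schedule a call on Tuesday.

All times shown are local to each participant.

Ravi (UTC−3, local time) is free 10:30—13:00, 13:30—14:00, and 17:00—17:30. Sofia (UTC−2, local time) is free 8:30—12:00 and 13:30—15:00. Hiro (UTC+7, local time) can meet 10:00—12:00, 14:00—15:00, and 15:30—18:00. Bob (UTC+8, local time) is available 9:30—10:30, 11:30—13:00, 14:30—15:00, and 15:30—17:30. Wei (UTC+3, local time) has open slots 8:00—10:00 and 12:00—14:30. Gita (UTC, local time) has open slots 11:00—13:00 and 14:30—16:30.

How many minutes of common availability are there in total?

Ravi → UTC: 13:30–16:00, 16:30–17:00, 20:00–20:30.
Sofia → UTC: 10:30–14:00, 15:30–17:00.
Hiro → UTC: 03:00–05:00, 07:00–08:00, 08:30–11:00.
Bob → UTC: 01:30–02:30, 03:30–05:00, 06:30–07:00, 07:30–09:30.
Wei → UTC: 05:00–07:00, 09:00–11:30.
Gita → UTC: 11:00–13:00, 14:30–16:30.
Ravi ∩ Sofia: 13:30–14:00, 15:30–16:00, 16:30–17:00.
Ravi ∩ Sofia ∩ Hiro: (none).
Ravi ∩ Sofia ∩ Hiro ∩ Bob: (none).
Ravi ∩ Sofia ∩ Hiro ∩ Bob ∩ Wei: (none).
Ravi ∩ Sofia ∩ Hiro ∩ Bob ∩ Wei ∩ Gita: (none).
Total common minutes: 0.

0 minutes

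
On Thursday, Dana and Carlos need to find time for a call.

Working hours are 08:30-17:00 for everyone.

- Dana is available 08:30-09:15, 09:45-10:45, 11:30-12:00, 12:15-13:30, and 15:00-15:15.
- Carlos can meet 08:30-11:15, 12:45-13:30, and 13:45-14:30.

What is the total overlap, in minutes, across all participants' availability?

Dana ∩ Carlos: 08:30–09:15, 09:45–10:45, 12:45–13:30.
Total common minutes: 45 + 60 + 45 = 150.

150 minutes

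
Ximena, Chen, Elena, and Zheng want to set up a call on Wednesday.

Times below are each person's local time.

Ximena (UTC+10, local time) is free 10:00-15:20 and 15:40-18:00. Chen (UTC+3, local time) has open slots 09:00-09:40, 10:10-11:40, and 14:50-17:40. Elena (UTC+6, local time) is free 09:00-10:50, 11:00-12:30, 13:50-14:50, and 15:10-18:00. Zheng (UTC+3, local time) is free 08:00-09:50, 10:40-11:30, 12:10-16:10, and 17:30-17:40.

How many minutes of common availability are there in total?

40 minutes

Ximena → UTC: 00:00–05:20, 05:40–08:00.
Chen → UTC: 06:00–06:40, 07:10–08:40, 11:50–14:40.
Elena → UTC: 03:00–04:50, 05:00–06:30, 07:50–08:50, 09:10–12:00.
Zheng → UTC: 05:00–06:50, 07:40–08:30, 09:10–13:10, 14:30–14:40.
Ximena ∩ Chen: 06:00–06:40, 07:10–08:00.
Ximena ∩ Chen ∩ Elena: 06:00–06:30, 07:50–08:00.
Ximena ∩ Chen ∩ Elena ∩ Zheng: 06:00–06:30, 07:50–08:00.
Total common minutes: 30 + 10 = 40.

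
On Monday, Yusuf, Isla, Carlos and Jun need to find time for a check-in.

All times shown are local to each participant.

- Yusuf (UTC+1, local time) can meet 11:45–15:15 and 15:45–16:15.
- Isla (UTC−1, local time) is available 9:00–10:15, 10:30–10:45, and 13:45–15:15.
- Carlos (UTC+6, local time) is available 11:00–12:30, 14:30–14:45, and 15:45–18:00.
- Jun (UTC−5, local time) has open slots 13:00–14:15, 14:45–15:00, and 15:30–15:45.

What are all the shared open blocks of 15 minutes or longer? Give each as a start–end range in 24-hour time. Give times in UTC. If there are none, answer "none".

Yusuf → UTC: 10:45–14:15, 14:45–15:15.
Isla → UTC: 10:00–11:15, 11:30–11:45, 14:45–16:15.
Carlos → UTC: 05:00–06:30, 08:30–08:45, 09:45–12:00.
Jun → UTC: 18:00–19:15, 19:45–20:00, 20:30–20:45.
Yusuf ∩ Isla: 10:45–11:15, 11:30–11:45, 14:45–15:15.
Yusuf ∩ Isla ∩ Carlos: 10:45–11:15, 11:30–11:45.
Yusuf ∩ Isla ∩ Carlos ∩ Jun: (none).
Windows ≥ 15 min: (none).

none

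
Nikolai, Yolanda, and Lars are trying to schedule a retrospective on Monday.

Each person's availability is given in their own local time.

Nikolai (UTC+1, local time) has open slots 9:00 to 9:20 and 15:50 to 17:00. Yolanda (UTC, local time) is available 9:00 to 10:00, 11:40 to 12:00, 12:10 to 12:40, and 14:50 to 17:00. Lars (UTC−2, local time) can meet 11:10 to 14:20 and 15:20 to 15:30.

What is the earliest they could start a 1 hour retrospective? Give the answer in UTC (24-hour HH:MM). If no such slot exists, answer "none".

14:50

Nikolai → UTC: 08:00–08:20, 14:50–16:00.
Yolanda → UTC: 09:00–10:00, 11:40–12:00, 12:10–12:40, 14:50–17:00.
Lars → UTC: 13:10–16:20, 17:20–17:30.
Nikolai ∩ Yolanda: 14:50–16:00.
Nikolai ∩ Yolanda ∩ Lars: 14:50–16:00.
Windows ≥ 60 min: 14:50–16:00.
Earliest such window starts at 14:50.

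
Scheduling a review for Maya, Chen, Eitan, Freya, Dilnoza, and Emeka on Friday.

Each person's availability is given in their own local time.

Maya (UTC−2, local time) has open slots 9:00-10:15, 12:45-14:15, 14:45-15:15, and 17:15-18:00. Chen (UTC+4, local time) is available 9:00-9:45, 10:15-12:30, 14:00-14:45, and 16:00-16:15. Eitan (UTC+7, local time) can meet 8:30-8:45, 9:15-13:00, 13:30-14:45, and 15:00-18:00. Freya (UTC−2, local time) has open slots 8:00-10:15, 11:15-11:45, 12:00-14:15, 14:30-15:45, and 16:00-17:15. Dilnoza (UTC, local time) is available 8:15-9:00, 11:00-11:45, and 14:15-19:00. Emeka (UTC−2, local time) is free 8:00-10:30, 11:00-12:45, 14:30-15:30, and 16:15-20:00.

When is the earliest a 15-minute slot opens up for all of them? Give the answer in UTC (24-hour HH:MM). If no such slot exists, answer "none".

Maya → UTC: 11:00–12:15, 14:45–16:15, 16:45–17:15, 19:15–20:00.
Chen → UTC: 05:00–05:45, 06:15–08:30, 10:00–10:45, 12:00–12:15.
Eitan → UTC: 01:30–01:45, 02:15–06:00, 06:30–07:45, 08:00–11:00.
Freya → UTC: 10:00–12:15, 13:15–13:45, 14:00–16:15, 16:30–17:45, 18:00–19:15.
Dilnoza → UTC: 08:15–09:00, 11:00–11:45, 14:15–19:00.
Emeka → UTC: 10:00–12:30, 13:00–14:45, 16:30–17:30, 18:15–22:00.
Maya ∩ Chen: 12:00–12:15.
Maya ∩ Chen ∩ Eitan: (none).
Maya ∩ Chen ∩ Eitan ∩ Freya: (none).
Maya ∩ Chen ∩ Eitan ∩ Freya ∩ Dilnoza: (none).
Maya ∩ Chen ∩ Eitan ∩ Freya ∩ Dilnoza ∩ Emeka: (none).
Windows ≥ 15 min: (none).

none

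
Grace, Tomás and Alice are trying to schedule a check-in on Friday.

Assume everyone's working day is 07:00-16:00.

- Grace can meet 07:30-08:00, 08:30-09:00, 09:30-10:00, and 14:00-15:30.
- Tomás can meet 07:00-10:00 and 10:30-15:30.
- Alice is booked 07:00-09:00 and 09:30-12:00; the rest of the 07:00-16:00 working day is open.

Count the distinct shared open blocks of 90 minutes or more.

Alice free within 07:00–16:00: 09:00–09:30, 12:00–16:00.
Grace ∩ Tomás: 07:30–08:00, 08:30–09:00, 09:30–10:00, 14:00–15:30.
Grace ∩ Tomás ∩ Alice: 14:00–15:30.
Windows ≥ 90 min: 14:00–15:30.
That's 1 window.

1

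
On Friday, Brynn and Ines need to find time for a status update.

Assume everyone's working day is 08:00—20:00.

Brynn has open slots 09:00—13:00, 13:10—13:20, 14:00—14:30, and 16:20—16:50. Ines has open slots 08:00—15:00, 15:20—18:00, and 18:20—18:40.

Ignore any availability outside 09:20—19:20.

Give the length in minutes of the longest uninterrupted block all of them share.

220 minutes

Brynn ∩ Ines: 09:00–13:00, 13:10–13:20, 14:00–14:30, 16:20–16:50.
Restricted to 09:20–19:20: 09:20–13:00, 13:10–13:20, 14:00–14:30, 16:20–16:50.
Common window lengths: 220, 10, 30, 30 min; longest is 220.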